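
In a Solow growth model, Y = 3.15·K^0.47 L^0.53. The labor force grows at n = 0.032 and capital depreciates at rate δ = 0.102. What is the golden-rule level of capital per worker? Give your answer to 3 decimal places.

k_gold ≈ 93.003

Break-even investment rate: n + δ = 0.032 + 0.102 = 0.134.
At the golden rule the marginal product of capital equals n+δ: 0.47·3.15·k^(0.47−1) = 0.134. Solving, k_gold = (0.47·3.15/0.134)^(1/0.53) ≈ 93.0031.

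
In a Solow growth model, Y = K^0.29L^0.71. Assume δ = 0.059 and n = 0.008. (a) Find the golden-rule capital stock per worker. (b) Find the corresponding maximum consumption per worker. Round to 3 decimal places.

n + δ = 0.008 + 0.059 = 0.067.
Maximizing c = f(k) − (n+δ)·k gives f'(k) = n+δ, i.e. 0.29·k^(0.29−1) = 0.067, so k_gold = (0.29/0.067)^(1/0.71) ≈ 7.8746.
y_gold = 7.8746^0.29 ≈ 1.8193; c_gold = y_gold − 0.067·k_gold ≈ 1.2917.

(a) k_gold ≈ 7.875; (b) c_gold ≈ 1.292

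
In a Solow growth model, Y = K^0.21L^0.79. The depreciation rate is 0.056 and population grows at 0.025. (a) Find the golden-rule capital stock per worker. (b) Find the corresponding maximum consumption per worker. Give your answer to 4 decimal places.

(a) k_gold ≈ 3.3398; (b) c_gold ≈ 1.0177

The effective depreciation rate is n + δ = 0.025 + 0.056 = 0.081.
Setting f'(k) = n+δ gives 0.21·k^(0.21−1) = 0.081, hence k_gold = (0.21/0.081)^(1/0.79) ≈ 3.3398.
y_gold = 3.3398^0.21 ≈ 1.2882; c_gold = y_gold − 0.081·k_gold ≈ 1.0177.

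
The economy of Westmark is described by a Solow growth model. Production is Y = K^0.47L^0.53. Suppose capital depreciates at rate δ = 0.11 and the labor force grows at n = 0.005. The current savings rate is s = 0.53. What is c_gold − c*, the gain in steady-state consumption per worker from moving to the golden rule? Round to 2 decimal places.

Δc ≈ 0.02

Break-even investment rate: n + δ = 0.005 + 0.11 = 0.115.
Current steady state (s = 0.53): k* = (0.53/0.115)^(1/0.53) ≈ 17.8663, y* = 17.8663^0.47 ≈ 3.8766, c* = (1−0.53)·3.8766 ≈ 1.8220.
Setting f'(k) = n+δ gives 0.47·k^(0.47−1) = 0.115, hence k_gold = (0.47/0.115)^(1/0.53) ≈ 14.2425.
y_gold = 14.2425^0.47 ≈ 3.4849, c_gold = y_gold − 0.115·k_gold ≈ 1.8470.
Gain: Δc = 1.8470 − 1.8220 ≈ 0.0250.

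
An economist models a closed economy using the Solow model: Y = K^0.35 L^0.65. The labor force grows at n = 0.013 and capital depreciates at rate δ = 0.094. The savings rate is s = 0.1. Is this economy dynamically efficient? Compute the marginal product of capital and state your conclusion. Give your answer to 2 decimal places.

Capital per worker breaks even when investment replaces (n + δ)·k; here n + δ = 0.107.
Steady-state k*: s·k^0.35 = 0.107·k gives k* = (0.1/0.107)^(1/0.65) ≈ 0.9011.
MPK = 0.35·0.9011^(-0.65) ≈ 0.3745.
MPK > n+δ = 0.107, so the economy is dynamically efficient (under-saving).

dynamically efficient; MPK ≈ 0.37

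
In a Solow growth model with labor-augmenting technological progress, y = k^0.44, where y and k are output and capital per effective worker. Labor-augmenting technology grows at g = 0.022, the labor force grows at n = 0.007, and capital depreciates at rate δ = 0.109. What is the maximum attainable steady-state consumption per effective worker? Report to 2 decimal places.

c_gold ≈ 1.39

n + g + δ = 0.007 + 0.022 + 0.109 = 0.138.
At the golden rule the marginal product of capital equals n+g+δ: 0.44·k^(0.44−1) = 0.138. Solving, k_gold = (0.44/0.138)^(1/0.56) ≈ 7.9294.
y_gold = 7.9294^0.44 ≈ 2.4869.
c_gold = y_gold − (n+g+δ)·k_gold = 2.4869 − 0.138·7.9294 ≈ 1.3927.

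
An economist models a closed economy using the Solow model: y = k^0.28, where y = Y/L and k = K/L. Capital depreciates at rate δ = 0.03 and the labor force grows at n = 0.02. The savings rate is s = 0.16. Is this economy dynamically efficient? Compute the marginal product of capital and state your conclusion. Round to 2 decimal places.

dynamically efficient; MPK ≈ 0.09

Capital per worker breaks even when investment replaces (n + δ)·k; here n + δ = 0.05.
Steady-state k*: s·k^0.28 = 0.05·k gives k* = (0.16/0.05)^(1/0.72) ≈ 5.0303.
MPK = 0.28·5.0303^(-0.72) ≈ 0.0875.
MPK > n+δ = 0.05, so the economy is dynamically efficient (under-saving).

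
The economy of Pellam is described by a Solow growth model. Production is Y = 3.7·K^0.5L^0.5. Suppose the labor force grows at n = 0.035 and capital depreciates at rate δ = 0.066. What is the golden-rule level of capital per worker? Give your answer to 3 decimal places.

n + δ = 0.035 + 0.066 = 0.101.
Setting f'(k) = n+δ gives 0.5·3.7·k^(0.5−1) = 0.101, hence k_gold = (0.5·3.7/0.101)^(1/0.5) ≈ 335.5063.

k_gold ≈ 335.506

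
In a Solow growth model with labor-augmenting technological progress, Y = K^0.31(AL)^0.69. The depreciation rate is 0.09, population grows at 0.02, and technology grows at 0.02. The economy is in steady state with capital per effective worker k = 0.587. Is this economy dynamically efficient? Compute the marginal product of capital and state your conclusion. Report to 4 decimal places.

Capital per effective worker breaks even when investment replaces (n + g + δ)·k; here n + g + δ = 0.13.
MPK = 0.31·k^(0.31−1) = 0.31·0.587^(-0.69) ≈ 0.4477.
MPK > 0.13, so the economy is dynamically efficient (under-saving).

dynamically efficient; MPK ≈ 0.4477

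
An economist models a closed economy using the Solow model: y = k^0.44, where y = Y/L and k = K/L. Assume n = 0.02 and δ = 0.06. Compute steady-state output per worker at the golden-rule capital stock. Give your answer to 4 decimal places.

Break-even investment rate: n + δ = 0.02 + 0.06 = 0.08.
At the golden rule the marginal product of capital equals n+δ: 0.44·k^(0.44−1) = 0.08. Solving, k_gold = (0.44/0.08)^(1/0.56) ≈ 20.9931.
Output: y_gold = k_gold^0.44 = 20.9931^0.44 ≈ 3.8169.

y_gold ≈ 3.8169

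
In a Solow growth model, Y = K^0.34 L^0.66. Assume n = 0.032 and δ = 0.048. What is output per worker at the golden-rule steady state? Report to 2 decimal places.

Break-even investment rate: n + δ = 0.032 + 0.048 = 0.08.
At the golden rule the marginal product of capital equals n+δ: 0.34·k^(0.34−1) = 0.08. Solving, k_gold = (0.34/0.08)^(1/0.66) ≈ 8.9558.
Output: y_gold = k_gold^0.34 = 8.9558^0.34 ≈ 2.1072.

y_gold ≈ 2.11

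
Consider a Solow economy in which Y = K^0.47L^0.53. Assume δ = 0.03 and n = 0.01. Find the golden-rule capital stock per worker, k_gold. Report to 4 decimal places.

Capital per worker breaks even when investment replaces (n + δ)·k; here n + δ = 0.04.
Setting f'(k) = n+δ gives 0.47·k^(0.47−1) = 0.04, hence k_gold = (0.47/0.04)^(1/0.53) ≈ 104.4574.

k_gold ≈ 104.4574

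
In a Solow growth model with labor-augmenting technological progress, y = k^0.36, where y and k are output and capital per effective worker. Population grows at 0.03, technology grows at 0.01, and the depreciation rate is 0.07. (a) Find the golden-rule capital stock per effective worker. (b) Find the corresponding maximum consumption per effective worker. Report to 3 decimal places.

(a) k_gold ≈ 6.376; (b) c_gold ≈ 1.247

Break-even investment rate: n + g + δ = 0.03 + 0.01 + 0.07 = 0.11.
At the golden rule the marginal product of capital equals n+g+δ: 0.36·k^(0.36−1) = 0.11. Solving, k_gold = (0.36/0.11)^(1/0.64) ≈ 6.3760.
y_gold = 6.3760^0.36 ≈ 1.9482; c_gold = y_gold − 0.11·k_gold ≈ 1.2469.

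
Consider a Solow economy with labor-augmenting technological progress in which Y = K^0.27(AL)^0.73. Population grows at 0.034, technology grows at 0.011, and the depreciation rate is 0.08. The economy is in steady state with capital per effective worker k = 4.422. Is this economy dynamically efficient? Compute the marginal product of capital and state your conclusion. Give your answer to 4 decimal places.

The effective depreciation rate is n + g + δ = 0.034 + 0.011 + 0.08 = 0.125.
MPK = 0.27·k^(0.27−1) = 0.27·4.422^(-0.73) ≈ 0.0912.
MPK < 0.125, so the economy is dynamically inefficient (over-saving).

dynamically inefficient; MPK ≈ 0.0912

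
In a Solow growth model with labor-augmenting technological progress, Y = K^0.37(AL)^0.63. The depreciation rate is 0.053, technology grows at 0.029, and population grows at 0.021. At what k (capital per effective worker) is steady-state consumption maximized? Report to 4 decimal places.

k_gold ≈ 7.6126

Break-even investment rate: n + g + δ = 0.021 + 0.029 + 0.053 = 0.103.
Maximizing c = f(k) − (n+g+δ)·k gives f'(k) = n+g+δ, i.e. 0.37·k^(0.37−1) = 0.103, so k_gold = (0.37/0.103)^(1/0.63) ≈ 7.6126.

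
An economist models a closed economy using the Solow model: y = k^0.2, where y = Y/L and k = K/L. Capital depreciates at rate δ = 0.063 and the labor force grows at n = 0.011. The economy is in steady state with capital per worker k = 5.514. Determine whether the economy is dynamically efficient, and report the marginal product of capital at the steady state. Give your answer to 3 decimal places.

Capital per worker breaks even when investment replaces (n + δ)·k; here n + δ = 0.074.
MPK = 0.2·k^(0.2−1) = 0.2·5.514^(-0.8) ≈ 0.0510.
MPK < 0.074, so the economy is dynamically inefficient (over-saving).

dynamically inefficient; MPK ≈ 0.051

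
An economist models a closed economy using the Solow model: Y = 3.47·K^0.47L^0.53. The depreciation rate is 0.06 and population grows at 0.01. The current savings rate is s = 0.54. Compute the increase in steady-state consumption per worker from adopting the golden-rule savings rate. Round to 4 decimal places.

Δc ≈ 0.5508

The effective depreciation rate is n + δ = 0.01 + 0.06 = 0.07.
Current steady state (s = 0.54): k* = (0.54·3.47/0.07)^(1/0.53) ≈ 493.8925, y* = 3.47·493.8925^0.47 ≈ 64.0231, c* = (1−0.54)·64.0231 ≈ 29.4506.
Golden rule sets MPK = n+δ: 0.47·3.47·k^(0.47−1) = 0.07, so k_gold = (0.47·3.47/0.07)^(1/0.53) ≈ 380.0726.
y_gold = 3.47·380.0726^0.47 ≈ 56.6066, c_gold = y_gold − 0.07·k_gold ≈ 30.0015.
Gain: Δc = 30.0015 − 29.4506 ≈ 0.5508.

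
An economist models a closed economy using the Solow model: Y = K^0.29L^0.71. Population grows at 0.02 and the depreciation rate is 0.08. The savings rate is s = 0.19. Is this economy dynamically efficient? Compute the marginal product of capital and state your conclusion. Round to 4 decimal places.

dynamically efficient; MPK ≈ 0.1526

n + δ = 0.02 + 0.08 = 0.1.
Steady-state k*: s·k^0.29 = 0.1·k gives k* = (0.19/0.1)^(1/0.71) ≈ 2.4695.
MPK = 0.29·2.4695^(-0.71) ≈ 0.1526.
MPK > n+δ = 0.1, so the economy is dynamically efficient (under-saving).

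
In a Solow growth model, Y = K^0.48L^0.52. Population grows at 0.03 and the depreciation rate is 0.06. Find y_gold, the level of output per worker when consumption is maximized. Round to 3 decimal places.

n + δ = 0.03 + 0.06 = 0.09.
At the golden rule the marginal product of capital equals n+δ: 0.48·k^(0.48−1) = 0.09. Solving, k_gold = (0.48/0.09)^(1/0.52) ≈ 25.0077.
Output: y_gold = k_gold^0.48 = 25.0077^0.48 ≈ 4.6890.

y_gold ≈ 4.689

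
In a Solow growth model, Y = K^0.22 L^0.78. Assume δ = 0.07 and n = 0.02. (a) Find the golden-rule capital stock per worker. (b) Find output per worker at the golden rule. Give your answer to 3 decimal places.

(a) k_gold ≈ 3.145; (b) y_gold ≈ 1.287

Break-even investment rate: n + δ = 0.02 + 0.07 = 0.09.
At the golden rule the marginal product of capital equals n+δ: 0.22·k^(0.22−1) = 0.09. Solving, k_gold = (0.22/0.09)^(1/0.78) ≈ 3.1453.
y_gold = 3.1453^0.22 ≈ 1.2867.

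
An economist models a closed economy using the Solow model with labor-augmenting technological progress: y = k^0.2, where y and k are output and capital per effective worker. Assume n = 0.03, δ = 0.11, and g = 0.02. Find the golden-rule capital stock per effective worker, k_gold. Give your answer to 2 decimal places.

Capital per effective worker breaks even when investment replaces (n + g + δ)·k; here n + g + δ = 0.16.
Setting f'(k) = n+g+δ gives 0.2·k^(0.2−1) = 0.16, hence k_gold = (0.2/0.16)^(1/0.8) ≈ 1.3217.

k_gold ≈ 1.32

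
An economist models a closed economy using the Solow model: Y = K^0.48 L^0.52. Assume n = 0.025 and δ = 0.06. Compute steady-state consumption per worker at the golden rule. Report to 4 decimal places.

c_gold ≈ 2.5704

The effective depreciation rate is n + δ = 0.025 + 0.06 = 0.085.
Golden rule sets MPK = n+δ: 0.48·k^(0.48−1) = 0.085, so k_gold = (0.48/0.085)^(1/0.52) ≈ 27.9134.
y_gold = 27.9134^0.48 ≈ 4.9430.
c_gold = y_gold − (n+δ)·k_gold = 4.9430 − 0.085·27.9134 ≈ 2.5704.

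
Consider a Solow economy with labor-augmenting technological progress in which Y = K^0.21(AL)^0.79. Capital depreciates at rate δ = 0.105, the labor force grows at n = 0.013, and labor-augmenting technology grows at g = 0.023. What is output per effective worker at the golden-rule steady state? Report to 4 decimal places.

y_gold ≈ 1.1117

n + g + δ = 0.013 + 0.023 + 0.105 = 0.141.
Setting f'(k) = n+g+δ gives 0.21·k^(0.21−1) = 0.141, hence k_gold = (0.21/0.141)^(1/0.79) ≈ 1.6557.
Output: y_gold = k_gold^0.21 = 1.6557^0.21 ≈ 1.1117.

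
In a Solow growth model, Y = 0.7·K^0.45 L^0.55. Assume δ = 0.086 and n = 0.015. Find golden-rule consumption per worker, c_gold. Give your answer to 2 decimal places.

Break-even investment rate: n + δ = 0.015 + 0.086 = 0.101.
Maximizing c = f(k) − (n+δ)·k gives f'(k) = n+δ, i.e. 0.45·0.7·k^(0.45−1) = 0.101, so k_gold = (0.45·0.7/0.101)^(1/0.55) ≈ 7.9097.
y_gold = 0.7·7.9097^0.45 ≈ 1.7753.
c_gold = y_gold − (n+δ)·k_gold = 1.7753 − 0.101·7.9097 ≈ 0.9764.

c_gold ≈ 0.98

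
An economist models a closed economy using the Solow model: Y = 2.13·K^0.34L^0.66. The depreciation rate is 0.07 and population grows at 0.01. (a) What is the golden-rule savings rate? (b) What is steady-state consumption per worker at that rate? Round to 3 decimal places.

(a) s_gold = 0.340; (b) c_gold ≈ 4.373

The effective depreciation rate is n + δ = 0.01 + 0.07 = 0.08.
For Cobb-Douglas, s_gold equals capital's share: s_gold = 0.34.
Golden rule sets MPK = n+δ: 0.34·2.13·k^(0.34−1) = 0.08, so k_gold = (0.34·2.13/0.08)^(1/0.66) ≈ 28.1611.
y_gold = 2.13·28.1611^0.34 ≈ 6.6261; c_gold = (1−0.34)·y_gold ≈ 4.3732.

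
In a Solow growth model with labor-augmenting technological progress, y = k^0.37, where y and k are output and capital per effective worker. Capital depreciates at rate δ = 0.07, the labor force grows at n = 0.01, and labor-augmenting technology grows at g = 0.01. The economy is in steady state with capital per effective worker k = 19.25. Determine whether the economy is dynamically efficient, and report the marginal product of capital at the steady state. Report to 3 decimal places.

Capital per effective worker breaks even when investment replaces (n + g + δ)·k; here n + g + δ = 0.09.
MPK = 0.37·k^(0.37−1) = 0.37·19.25^(-0.63) ≈ 0.0574.
MPK < 0.09, so the economy is dynamically inefficient (over-saving).

dynamically inefficient; MPK ≈ 0.057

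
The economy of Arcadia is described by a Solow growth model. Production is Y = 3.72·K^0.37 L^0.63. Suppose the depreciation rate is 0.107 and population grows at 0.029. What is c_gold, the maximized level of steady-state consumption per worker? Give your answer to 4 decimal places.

c_gold ≈ 9.1252

n + δ = 0.029 + 0.107 = 0.136.
Maximizing c = f(k) − (n+δ)·k gives f'(k) = n+δ, i.e. 0.37·3.72·k^(0.37−1) = 0.136, so k_gold = (0.37·3.72/0.136)^(1/0.63) ≈ 39.4062.
y_gold = 3.72·39.4062^0.37 ≈ 14.4844.
c_gold = y_gold − (n+δ)·k_gold = 14.4844 − 0.136·39.4062 ≈ 9.1252.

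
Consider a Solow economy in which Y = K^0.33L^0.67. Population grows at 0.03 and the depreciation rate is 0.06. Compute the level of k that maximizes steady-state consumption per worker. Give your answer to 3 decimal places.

k_gold ≈ 6.953

n + δ = 0.03 + 0.06 = 0.09.
Setting f'(k) = n+δ gives 0.33·k^(0.33−1) = 0.09, hence k_gold = (0.33/0.09)^(1/0.67) ≈ 6.9534.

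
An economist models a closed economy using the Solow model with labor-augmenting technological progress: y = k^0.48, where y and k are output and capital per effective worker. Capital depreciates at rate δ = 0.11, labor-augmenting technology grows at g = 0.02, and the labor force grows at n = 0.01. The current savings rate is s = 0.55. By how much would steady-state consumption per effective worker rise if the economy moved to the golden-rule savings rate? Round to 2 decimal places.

Δc ≈ 0.03

Break-even investment rate: n + g + δ = 0.01 + 0.02 + 0.11 = 0.14.
Current steady state (s = 0.55): k* = (0.55/0.14)^(1/0.52) ≈ 13.8918, y* = 13.8918^0.48 ≈ 3.5361, c* = (1−0.55)·3.5361 ≈ 1.5912.
Golden rule sets MPK = n+g+δ: 0.48·k^(0.48−1) = 0.14, so k_gold = (0.48/0.14)^(1/0.52) ≈ 10.6921.
y_gold = 10.6921^0.48 ≈ 3.1185, c_gold = y_gold − 0.14·k_gold ≈ 1.6216.
Gain: Δc = 1.6216 − 1.5912 ≈ 0.0304.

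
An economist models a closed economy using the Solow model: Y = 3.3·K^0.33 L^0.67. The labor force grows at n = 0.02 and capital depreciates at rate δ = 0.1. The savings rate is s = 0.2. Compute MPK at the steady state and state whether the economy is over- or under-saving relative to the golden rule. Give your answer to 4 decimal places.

n + δ = 0.02 + 0.1 = 0.12.
Steady-state k*: s·A·k^0.33 = 0.12·k gives k* = (0.2·3.3/0.12)^(1/0.67) ≈ 12.7356.
MPK = 0.33·3.3·12.7356^(-0.67) ≈ 0.1980.
MPK > n+δ = 0.12, so the economy is dynamically efficient (under-saving).

under-saving; MPK ≈ 0.1980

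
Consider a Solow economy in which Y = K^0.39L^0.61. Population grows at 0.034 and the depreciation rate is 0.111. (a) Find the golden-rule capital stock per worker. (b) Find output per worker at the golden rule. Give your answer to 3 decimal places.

Capital per worker breaks even when investment replaces (n + δ)·k; here n + δ = 0.145.
Setting f'(k) = n+δ gives 0.39·k^(0.39−1) = 0.145, hence k_gold = (0.39/0.145)^(1/0.61) ≈ 5.0631.
y_gold = 5.0631^0.39 ≈ 1.8825.

(a) k_gold ≈ 5.063; (b) y_gold ≈ 1.882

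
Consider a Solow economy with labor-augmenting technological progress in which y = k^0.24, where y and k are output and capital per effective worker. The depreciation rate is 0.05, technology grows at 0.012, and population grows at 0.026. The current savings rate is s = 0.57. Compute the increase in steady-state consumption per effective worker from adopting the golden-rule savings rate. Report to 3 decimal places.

Δc ≈ 0.268

Capital per effective worker breaks even when investment replaces (n + g + δ)·k; here n + g + δ = 0.088.
Current steady state (s = 0.57): k* = (0.57/0.088)^(1/0.76) ≈ 11.6848, y* = 11.6848^0.24 ≈ 1.8040, c* = (1−0.57)·1.8040 ≈ 0.7757.
At the golden rule the marginal product of capital equals n+g+δ: 0.24·k^(0.24−1) = 0.088. Solving, k_gold = (0.24/0.088)^(1/0.76) ≈ 3.7439.
y_gold = 3.7439^0.24 ≈ 1.3728, c_gold = y_gold − 0.088·k_gold ≈ 1.0433.
Gain: Δc = 1.0433 − 0.7757 ≈ 0.2676.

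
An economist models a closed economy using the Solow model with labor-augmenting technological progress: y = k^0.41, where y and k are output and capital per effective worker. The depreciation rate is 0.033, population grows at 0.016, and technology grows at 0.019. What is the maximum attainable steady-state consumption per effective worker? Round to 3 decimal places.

c_gold ≈ 2.056

Break-even investment rate: n + g + δ = 0.016 + 0.019 + 0.033 = 0.068.
At the golden rule the marginal product of capital equals n+g+δ: 0.41·k^(0.41−1) = 0.068. Solving, k_gold = (0.41/0.068)^(1/0.59) ≈ 21.0136.
y_gold = 21.0136^0.41 ≈ 3.4852.
c_gold = y_gold − (n+g+δ)·k_gold = 3.4852 − 0.068·21.0136 ≈ 2.0563.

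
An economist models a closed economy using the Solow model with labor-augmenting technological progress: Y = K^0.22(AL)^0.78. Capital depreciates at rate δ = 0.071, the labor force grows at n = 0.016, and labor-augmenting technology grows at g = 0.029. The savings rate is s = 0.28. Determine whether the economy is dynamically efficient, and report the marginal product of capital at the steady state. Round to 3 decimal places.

Capital per effective worker breaks even when investment replaces (n + g + δ)·k; here n + g + δ = 0.116.
Steady-state k*: s·k^0.22 = 0.116·k gives k* = (0.28/0.116)^(1/0.78) ≈ 3.0949.
MPK = 0.22·3.0949^(-0.78) ≈ 0.0911.
MPK < n+g+δ = 0.116, so the economy is dynamically inefficient (over-saving).

dynamically inefficient; MPK ≈ 0.091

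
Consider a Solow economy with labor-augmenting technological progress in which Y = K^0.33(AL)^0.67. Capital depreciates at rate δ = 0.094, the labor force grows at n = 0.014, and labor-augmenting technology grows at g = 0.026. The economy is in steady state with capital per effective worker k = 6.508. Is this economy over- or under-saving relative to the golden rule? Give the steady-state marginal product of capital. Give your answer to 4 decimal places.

over-saving; MPK ≈ 0.0941

n + g + δ = 0.014 + 0.026 + 0.094 = 0.134.
MPK = 0.33·k^(0.33−1) = 0.33·6.508^(-0.67) ≈ 0.0941.
MPK < 0.134, so the economy is dynamically inefficient (over-saving).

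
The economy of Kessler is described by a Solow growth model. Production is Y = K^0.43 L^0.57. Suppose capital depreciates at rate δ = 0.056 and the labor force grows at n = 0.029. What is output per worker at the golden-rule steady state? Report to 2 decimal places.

Break-even investment rate: n + δ = 0.029 + 0.056 = 0.085.
Setting f'(k) = n+δ gives 0.43·k^(0.43−1) = 0.085, hence k_gold = (0.43/0.085)^(1/0.57) ≈ 17.1860.
Output: y_gold = k_gold^0.43 = 17.1860^0.43 ≈ 3.3972.

y_gold ≈ 3.40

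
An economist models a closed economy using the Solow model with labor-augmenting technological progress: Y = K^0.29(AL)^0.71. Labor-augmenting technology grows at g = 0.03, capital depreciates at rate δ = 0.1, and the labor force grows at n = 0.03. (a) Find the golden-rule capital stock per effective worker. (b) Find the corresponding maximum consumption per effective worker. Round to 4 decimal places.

Capital per effective worker breaks even when investment replaces (n + g + δ)·k; here n + g + δ = 0.16.
At the golden rule the marginal product of capital equals n+g+δ: 0.29·k^(0.29−1) = 0.16. Solving, k_gold = (0.29/0.16)^(1/0.71) ≈ 2.3109.
y_gold = 2.3109^0.29 ≈ 1.2750; c_gold = y_gold − 0.16·k_gold ≈ 0.9052.

(a) k_gold ≈ 2.3109; (b) c_gold ≈ 0.9052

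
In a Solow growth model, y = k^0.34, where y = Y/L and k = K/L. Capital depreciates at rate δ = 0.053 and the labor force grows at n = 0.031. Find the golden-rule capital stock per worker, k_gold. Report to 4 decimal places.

n + δ = 0.031 + 0.053 = 0.084.
Setting f'(k) = n+δ gives 0.34·k^(0.34−1) = 0.084, hence k_gold = (0.34/0.084)^(1/0.66) ≈ 8.3176.

k_gold ≈ 8.3176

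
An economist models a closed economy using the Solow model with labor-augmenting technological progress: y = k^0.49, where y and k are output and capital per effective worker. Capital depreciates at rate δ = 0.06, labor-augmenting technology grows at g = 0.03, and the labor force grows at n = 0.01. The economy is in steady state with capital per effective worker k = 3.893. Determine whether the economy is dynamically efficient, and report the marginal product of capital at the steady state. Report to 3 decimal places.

n + g + δ = 0.01 + 0.03 + 0.06 = 0.1.
MPK = 0.49·k^(0.49−1) = 0.49·3.893^(-0.51) ≈ 0.2450.
MPK > 0.1, so the economy is dynamically efficient (under-saving).

dynamically efficient; MPK ≈ 0.245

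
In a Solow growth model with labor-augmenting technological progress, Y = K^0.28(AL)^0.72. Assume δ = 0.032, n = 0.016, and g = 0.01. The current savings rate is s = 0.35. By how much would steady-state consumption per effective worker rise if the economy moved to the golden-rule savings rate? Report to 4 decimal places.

n + g + δ = 0.016 + 0.01 + 0.032 = 0.058.
Current steady state (s = 0.35): k* = (0.35/0.058)^(1/0.72) ≈ 12.1401, y* = 12.1401^0.28 ≈ 2.0118, c* = (1−0.35)·2.0118 ≈ 1.3077.
Setting f'(k) = n+g+δ gives 0.28·k^(0.28−1) = 0.058, hence k_gold = (0.28/0.058)^(1/0.72) ≈ 8.9048.
y_gold = 8.9048^0.28 ≈ 1.8446, c_gold = y_gold − 0.058·k_gold ≈ 1.3281.
Gain: Δc = 1.3281 − 1.3077 ≈ 0.0204.

Δc ≈ 0.0204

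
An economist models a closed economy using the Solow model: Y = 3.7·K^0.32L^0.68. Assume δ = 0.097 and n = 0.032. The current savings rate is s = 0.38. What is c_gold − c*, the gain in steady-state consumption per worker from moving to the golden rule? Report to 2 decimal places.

Capital per worker breaks even when investment replaces (n + δ)·k; here n + δ = 0.129.
Current steady state (s = 0.38): k* = (0.38·3.7/0.129)^(1/0.68) ≈ 33.5414, y* = 3.7·33.5414^0.32 ≈ 11.3864, c* = (1−0.38)·11.3864 ≈ 7.0596.
Setting f'(k) = n+δ gives 0.32·3.7·k^(0.32−1) = 0.129, hence k_gold = (0.32·3.7/0.129)^(1/0.68) ≈ 26.0511.
y_gold = 3.7·26.0511^0.32 ≈ 10.5019, c_gold = y_gold − 0.129·k_gold ≈ 7.1413.
Gain: Δc = 7.1413 − 7.0596 ≈ 0.0817.

Δc ≈ 0.08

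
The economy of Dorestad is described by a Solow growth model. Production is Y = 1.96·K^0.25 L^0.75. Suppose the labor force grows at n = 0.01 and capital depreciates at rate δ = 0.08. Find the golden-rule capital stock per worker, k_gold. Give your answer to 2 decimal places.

k_gold ≈ 9.58

The effective depreciation rate is n + δ = 0.01 + 0.08 = 0.09.
At the golden rule the marginal product of capital equals n+δ: 0.25·1.96·k^(0.25−1) = 0.09. Solving, k_gold = (0.25·1.96/0.09)^(1/0.75) ≈ 9.5779.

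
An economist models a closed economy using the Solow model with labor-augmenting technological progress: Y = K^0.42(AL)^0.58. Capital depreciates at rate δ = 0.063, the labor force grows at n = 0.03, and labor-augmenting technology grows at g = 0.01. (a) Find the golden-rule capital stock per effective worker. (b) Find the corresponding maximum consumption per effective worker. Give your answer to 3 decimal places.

The effective depreciation rate is n + g + δ = 0.03 + 0.01 + 0.063 = 0.103.
Golden rule sets MPK = n+g+δ: 0.42·k^(0.42−1) = 0.103, so k_gold = (0.42/0.103)^(1/0.58) ≈ 11.2833.
y_gold = 11.2833^0.42 ≈ 2.7671; c_gold = y_gold − 0.103·k_gold ≈ 1.6049.

(a) k_gold ≈ 11.283; (b) c_gold ≈ 1.605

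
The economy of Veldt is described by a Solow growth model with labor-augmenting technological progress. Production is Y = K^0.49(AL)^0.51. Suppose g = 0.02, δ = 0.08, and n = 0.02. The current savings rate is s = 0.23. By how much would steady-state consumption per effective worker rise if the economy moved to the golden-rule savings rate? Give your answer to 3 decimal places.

n + g + δ = 0.02 + 0.02 + 0.08 = 0.12.
Current steady state (s = 0.23): k* = (0.23/0.12)^(1/0.51) ≈ 3.5811, y* = 3.5811^0.49 ≈ 1.8684, c* = (1−0.23)·1.8684 ≈ 1.4387.
Maximizing c = f(k) − (n+g+δ)·k gives f'(k) = n+g+δ, i.e. 0.49·k^(0.49−1) = 0.12, so k_gold = (0.49/0.12)^(1/0.51) ≈ 15.7786.
y_gold = 15.7786^0.49 ≈ 3.8641, c_gold = y_gold − 0.12·k_gold ≈ 1.9707.
Gain: Δc = 1.9707 − 1.4387 ≈ 0.5321.

Δc ≈ 0.532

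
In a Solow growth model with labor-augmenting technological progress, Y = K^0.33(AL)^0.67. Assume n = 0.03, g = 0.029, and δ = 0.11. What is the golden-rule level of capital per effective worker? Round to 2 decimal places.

Capital per effective worker breaks even when investment replaces (n + g + δ)·k; here n + g + δ = 0.169.
Maximizing c = f(k) − (n+g+δ)·k gives f'(k) = n+g+δ, i.e. 0.33·k^(0.33−1) = 0.169, so k_gold = (0.33/0.169)^(1/0.67) ≈ 2.7150.

k_gold ≈ 2.72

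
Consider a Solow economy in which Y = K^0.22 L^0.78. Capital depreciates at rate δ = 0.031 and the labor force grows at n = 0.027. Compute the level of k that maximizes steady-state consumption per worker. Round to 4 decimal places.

Capital per worker breaks even when investment replaces (n + δ)·k; here n + δ = 0.058.
Maximizing c = f(k) − (n+δ)·k gives f'(k) = n+δ, i.e. 0.22·k^(0.22−1) = 0.058, so k_gold = (0.22/0.058)^(1/0.78) ≈ 5.5246.

k_gold ≈ 5.5246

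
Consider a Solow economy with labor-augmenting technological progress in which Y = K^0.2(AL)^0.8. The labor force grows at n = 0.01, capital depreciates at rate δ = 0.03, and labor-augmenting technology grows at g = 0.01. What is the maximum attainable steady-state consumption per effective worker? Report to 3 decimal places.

Capital per effective worker breaks even when investment replaces (n + g + δ)·k; here n + g + δ = 0.05.
Maximizing c = f(k) − (n+g+δ)·k gives f'(k) = n+g+δ, i.e. 0.2·k^(0.2−1) = 0.05, so k_gold = (0.2/0.05)^(1/0.8) ≈ 5.6569.
y_gold = 5.6569^0.2 ≈ 1.4142.
c_gold = y_gold − (n+g+δ)·k_gold = 1.4142 − 0.05·5.6569 ≈ 1.1314.

c_gold ≈ 1.131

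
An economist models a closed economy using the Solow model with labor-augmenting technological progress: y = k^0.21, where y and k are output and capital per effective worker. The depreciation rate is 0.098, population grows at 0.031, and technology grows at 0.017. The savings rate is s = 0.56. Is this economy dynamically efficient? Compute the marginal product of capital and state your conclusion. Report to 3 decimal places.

The effective depreciation rate is n + g + δ = 0.031 + 0.017 + 0.098 = 0.146.
Steady-state k*: s·k^0.21 = 0.146·k gives k* = (0.56/0.146)^(1/0.79) ≈ 5.4832.
MPK = 0.21·5.4832^(-0.79) ≈ 0.0547.
MPK < n+g+δ = 0.146, so the economy is dynamically inefficient (over-saving).

dynamically inefficient; MPK ≈ 0.055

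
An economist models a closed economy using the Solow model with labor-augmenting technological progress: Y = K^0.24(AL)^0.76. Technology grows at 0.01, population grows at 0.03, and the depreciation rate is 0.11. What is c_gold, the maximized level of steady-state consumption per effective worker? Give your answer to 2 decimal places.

The effective depreciation rate is n + g + δ = 0.03 + 0.01 + 0.11 = 0.15.
Setting f'(k) = n+g+δ gives 0.24·k^(0.24−1) = 0.15, hence k_gold = (0.24/0.15)^(1/0.76) ≈ 1.8560.
y_gold = 1.8560^0.24 ≈ 1.1600.
c_gold = y_gold − (n+g+δ)·k_gold = 1.1600 − 0.15·1.8560 ≈ 0.8816.

c_gold ≈ 0.88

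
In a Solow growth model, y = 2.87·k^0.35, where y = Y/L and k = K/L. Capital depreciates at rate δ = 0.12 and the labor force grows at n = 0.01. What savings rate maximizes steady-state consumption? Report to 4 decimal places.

s_gold = 0.3500

Capital per worker breaks even when investment replaces (n + δ)·k; here n + δ = 0.13.
At the golden rule MPK = n+δ, and in any Cobb-Douglas steady state s = (n+δ)·k/y = MPK·k/y = capital's share 0.35.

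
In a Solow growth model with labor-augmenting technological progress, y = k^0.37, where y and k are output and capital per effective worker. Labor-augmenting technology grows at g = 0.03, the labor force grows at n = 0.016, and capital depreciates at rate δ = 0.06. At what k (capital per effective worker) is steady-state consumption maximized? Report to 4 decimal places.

k_gold ≈ 7.2734

The effective depreciation rate is n + g + δ = 0.016 + 0.03 + 0.06 = 0.106.
At the golden rule the marginal product of capital equals n+g+δ: 0.37·k^(0.37−1) = 0.106. Solving, k_gold = (0.37/0.106)^(1/0.63) ≈ 7.2734.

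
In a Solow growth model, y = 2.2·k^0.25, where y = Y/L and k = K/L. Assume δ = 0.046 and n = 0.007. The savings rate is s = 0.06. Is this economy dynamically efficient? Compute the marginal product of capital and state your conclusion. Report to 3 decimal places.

dynamically efficient; MPK ≈ 0.221

The effective depreciation rate is n + δ = 0.007 + 0.046 = 0.053.
Steady-state k*: s·A·k^0.25 = 0.053·k gives k* = (0.06·2.2/0.053)^(1/0.75) ≈ 3.3760.
MPK = 0.25·2.2·3.3760^(-0.75) ≈ 0.2208.
MPK > n+δ = 0.053, so the economy is dynamically efficient (under-saving).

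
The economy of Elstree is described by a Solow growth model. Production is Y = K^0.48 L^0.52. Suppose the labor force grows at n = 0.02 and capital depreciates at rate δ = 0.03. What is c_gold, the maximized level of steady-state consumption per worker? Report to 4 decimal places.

c_gold ≈ 4.1948

n + δ = 0.02 + 0.03 = 0.05.
Setting f'(k) = n+δ gives 0.48·k^(0.48−1) = 0.05, hence k_gold = (0.48/0.05)^(1/0.52) ≈ 77.4432.
y_gold = 77.4432^0.48 ≈ 8.0670.
c_gold = y_gold − (n+δ)·k_gold = 8.0670 − 0.05·77.4432 ≈ 4.1948.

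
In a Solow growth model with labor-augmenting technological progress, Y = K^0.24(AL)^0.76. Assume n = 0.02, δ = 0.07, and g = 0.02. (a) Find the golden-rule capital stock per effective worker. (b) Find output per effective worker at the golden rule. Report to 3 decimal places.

n + g + δ = 0.02 + 0.02 + 0.07 = 0.11.
Golden rule sets MPK = n+g+δ: 0.24·k^(0.24−1) = 0.11, so k_gold = (0.24/0.11)^(1/0.76) ≈ 2.7913.
y_gold = 2.7913^0.24 ≈ 1.2794.

(a) k_gold ≈ 2.791; (b) y_gold ≈ 1.279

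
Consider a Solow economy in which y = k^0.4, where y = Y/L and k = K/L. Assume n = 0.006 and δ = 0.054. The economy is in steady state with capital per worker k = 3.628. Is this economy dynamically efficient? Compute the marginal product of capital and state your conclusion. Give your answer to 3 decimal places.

Break-even investment rate: n + δ = 0.006 + 0.054 = 0.06.
MPK = 0.4·k^(0.4−1) = 0.4·3.628^(-0.6) ≈ 0.1846.
MPK > 0.06, so the economy is dynamically efficient (under-saving).

dynamically efficient; MPK ≈ 0.185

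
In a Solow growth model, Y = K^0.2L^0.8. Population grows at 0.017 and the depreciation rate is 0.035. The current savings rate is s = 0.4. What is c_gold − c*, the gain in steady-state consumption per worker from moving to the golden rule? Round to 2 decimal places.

Δc ≈ 0.12

Break-even investment rate: n + δ = 0.017 + 0.035 = 0.052.
Current steady state (s = 0.4): k* = (0.4/0.052)^(1/0.8) ≈ 12.8106, y* = 12.8106^0.2 ≈ 1.6654, c* = (1−0.4)·1.6654 ≈ 0.9992.
Setting f'(k) = n+δ gives 0.2·k^(0.2−1) = 0.052, hence k_gold = (0.2/0.052)^(1/0.8) ≈ 5.3862.
y_gold = 5.3862^0.2 ≈ 1.4004, c_gold = y_gold − 0.052·k_gold ≈ 1.1203.
Gain: Δc = 1.1203 − 0.9992 ≈ 0.1211.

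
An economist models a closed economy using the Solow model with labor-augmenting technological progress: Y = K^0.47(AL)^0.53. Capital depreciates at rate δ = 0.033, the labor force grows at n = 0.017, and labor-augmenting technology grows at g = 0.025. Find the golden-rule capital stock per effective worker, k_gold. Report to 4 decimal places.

Capital per effective worker breaks even when investment replaces (n + g + δ)·k; here n + g + δ = 0.075.
Maximizing c = f(k) − (n+g+δ)·k gives f'(k) = n+g+δ, i.e. 0.47·k^(0.47−1) = 0.075, so k_gold = (0.47/0.075)^(1/0.53) ≈ 31.9038.

k_gold ≈ 31.9038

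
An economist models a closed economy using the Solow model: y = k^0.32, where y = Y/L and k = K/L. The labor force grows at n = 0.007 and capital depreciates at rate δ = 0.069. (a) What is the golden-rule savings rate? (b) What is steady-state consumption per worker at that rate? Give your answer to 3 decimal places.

(a) s_gold = 0.320; (b) c_gold ≈ 1.338

The effective depreciation rate is n + δ = 0.007 + 0.069 = 0.076.
For Cobb-Douglas, s_gold equals capital's share: s_gold = 0.32.
At the golden rule the marginal product of capital equals n+δ: 0.32·k^(0.32−1) = 0.076. Solving, k_gold = (0.32/0.076)^(1/0.68) ≈ 8.2821.
y_gold = 8.2821^0.32 ≈ 1.9670; c_gold = (1−0.32)·y_gold ≈ 1.3376.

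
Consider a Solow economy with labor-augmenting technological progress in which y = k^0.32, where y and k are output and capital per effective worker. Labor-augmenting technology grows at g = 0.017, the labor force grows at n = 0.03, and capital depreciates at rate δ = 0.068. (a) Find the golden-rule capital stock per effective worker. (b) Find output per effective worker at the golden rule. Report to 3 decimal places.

(a) k_gold ≈ 4.504; (b) y_gold ≈ 1.619

Break-even investment rate: n + g + δ = 0.03 + 0.017 + 0.068 = 0.115.
Setting f'(k) = n+g+δ gives 0.32·k^(0.32−1) = 0.115, hence k_gold = (0.32/0.115)^(1/0.68) ≈ 4.5041.
y_gold = 4.5041^0.32 ≈ 1.6187.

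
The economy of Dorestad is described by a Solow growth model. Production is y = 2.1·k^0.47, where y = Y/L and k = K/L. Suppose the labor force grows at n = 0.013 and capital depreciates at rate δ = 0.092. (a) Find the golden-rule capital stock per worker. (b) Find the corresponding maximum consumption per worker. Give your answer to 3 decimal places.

(a) k_gold ≈ 68.563; (b) c_gold ≈ 8.118

Capital per worker breaks even when investment replaces (n + δ)·k; here n + δ = 0.105.
At the golden rule the marginal product of capital equals n+δ: 0.47·2.1·k^(0.47−1) = 0.105. Solving, k_gold = (0.47·2.1/0.105)^(1/0.53) ≈ 68.5631.
y_gold = 2.1·68.5631^0.47 ≈ 15.3173; c_gold = y_gold − 0.105·k_gold ≈ 8.1182.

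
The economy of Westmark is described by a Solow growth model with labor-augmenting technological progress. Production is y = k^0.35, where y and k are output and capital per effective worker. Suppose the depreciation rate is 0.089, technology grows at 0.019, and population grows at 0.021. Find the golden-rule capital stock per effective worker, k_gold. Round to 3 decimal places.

Capital per effective worker breaks even when investment replaces (n + g + δ)·k; here n + g + δ = 0.129.
Setting f'(k) = n+g+δ gives 0.35·k^(0.35−1) = 0.129, hence k_gold = (0.35/0.129)^(1/0.65) ≈ 4.6440.

k_gold ≈ 4.644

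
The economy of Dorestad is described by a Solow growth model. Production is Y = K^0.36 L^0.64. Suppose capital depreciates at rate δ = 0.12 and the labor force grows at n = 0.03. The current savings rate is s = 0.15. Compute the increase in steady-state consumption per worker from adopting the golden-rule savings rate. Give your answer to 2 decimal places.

Δc ≈ 0.20

Break-even investment rate: n + δ = 0.03 + 0.12 = 0.15.
Current steady state (s = 0.15): k* = (0.15/0.15)^(1/0.64) ≈ 1.0000, y* = 1.0000^0.36 ≈ 1.0000, c* = (1−0.15)·1.0000 ≈ 0.8500.
Golden rule sets MPK = n+δ: 0.36·k^(0.36−1) = 0.15, so k_gold = (0.36/0.15)^(1/0.64) ≈ 3.9272.
y_gold = 3.9272^0.36 ≈ 1.6363, c_gold = y_gold − 0.15·k_gold ≈ 1.0472.
Gain: Δc = 1.0472 − 0.8500 ≈ 0.1972.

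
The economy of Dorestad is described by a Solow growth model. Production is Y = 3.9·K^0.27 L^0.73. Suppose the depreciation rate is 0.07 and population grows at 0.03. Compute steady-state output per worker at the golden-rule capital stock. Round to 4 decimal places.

y_gold ≈ 9.3159

Break-even investment rate: n + δ = 0.03 + 0.07 = 0.1.
Setting f'(k) = n+δ gives 0.27·3.9·k^(0.27−1) = 0.1, hence k_gold = (0.27·3.9/0.1)^(1/0.73) ≈ 25.1528.
Output: y_gold = 3.9·k_gold^0.27 = 3.9·25.1528^0.27 ≈ 9.3159.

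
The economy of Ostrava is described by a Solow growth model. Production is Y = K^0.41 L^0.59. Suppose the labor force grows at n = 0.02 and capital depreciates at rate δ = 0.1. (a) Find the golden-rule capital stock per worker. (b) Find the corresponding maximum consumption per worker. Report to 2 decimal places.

Capital per worker breaks even when investment replaces (n + δ)·k; here n + δ = 0.12.
Golden rule sets MPK = n+δ: 0.41·k^(0.41−1) = 0.12, so k_gold = (0.41/0.12)^(1/0.59) ≈ 8.0244.
y_gold = 8.0244^0.41 ≈ 2.3486; c_gold = y_gold − 0.12·k_gold ≈ 1.3857.

(a) k_gold ≈ 8.02; (b) c_gold ≈ 1.39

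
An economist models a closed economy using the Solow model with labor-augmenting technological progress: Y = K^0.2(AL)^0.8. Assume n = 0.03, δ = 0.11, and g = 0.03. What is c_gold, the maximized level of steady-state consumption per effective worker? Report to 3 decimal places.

c_gold ≈ 0.833

Capital per effective worker breaks even when investment replaces (n + g + δ)·k; here n + g + δ = 0.17.
Setting f'(k) = n+g+δ gives 0.2·k^(0.2−1) = 0.17, hence k_gold = (0.2/0.17)^(1/0.8) ≈ 1.2253.
y_gold = 1.2253^0.2 ≈ 1.0415.
c_gold = y_gold − (n+g+δ)·k_gold = 1.0415 − 0.17·1.2253 ≈ 0.8332.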